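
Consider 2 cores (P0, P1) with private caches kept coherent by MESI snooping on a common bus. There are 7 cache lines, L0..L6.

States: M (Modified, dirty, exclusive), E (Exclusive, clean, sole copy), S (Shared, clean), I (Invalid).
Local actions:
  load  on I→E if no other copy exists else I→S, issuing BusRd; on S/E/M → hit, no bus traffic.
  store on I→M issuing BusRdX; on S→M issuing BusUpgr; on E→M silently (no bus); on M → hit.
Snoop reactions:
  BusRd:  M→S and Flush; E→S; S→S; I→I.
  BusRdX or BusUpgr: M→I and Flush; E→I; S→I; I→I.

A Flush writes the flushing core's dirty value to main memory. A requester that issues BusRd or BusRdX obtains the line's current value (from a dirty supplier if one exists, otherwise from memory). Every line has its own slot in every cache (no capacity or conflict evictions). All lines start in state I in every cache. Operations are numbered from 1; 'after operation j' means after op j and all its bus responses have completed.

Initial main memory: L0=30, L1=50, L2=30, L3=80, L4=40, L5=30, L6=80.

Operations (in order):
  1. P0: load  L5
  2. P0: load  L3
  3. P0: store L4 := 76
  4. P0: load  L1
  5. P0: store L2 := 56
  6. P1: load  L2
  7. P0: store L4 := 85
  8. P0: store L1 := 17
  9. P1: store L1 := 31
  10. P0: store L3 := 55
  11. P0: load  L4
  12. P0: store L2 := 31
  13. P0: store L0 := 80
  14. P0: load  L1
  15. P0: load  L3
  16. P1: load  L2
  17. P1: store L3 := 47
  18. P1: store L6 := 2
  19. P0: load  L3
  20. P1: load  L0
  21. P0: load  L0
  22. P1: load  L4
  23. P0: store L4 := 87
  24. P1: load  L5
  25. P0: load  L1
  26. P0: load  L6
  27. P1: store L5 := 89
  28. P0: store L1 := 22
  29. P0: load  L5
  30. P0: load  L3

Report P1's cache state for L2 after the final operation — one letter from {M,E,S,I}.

[1] P0: load  L5 | P0:E(30), P1:I | bus: BusRd
[2] P0: load  L3 | P0:E(80), P1:I | bus: BusRd
[3] P0: store L4 := 76 | P0:M(76), P1:I | bus: BusRdX
[4] P0: load  L1 | P0:E(50), P1:I | bus: BusRd
[5] P0: store L2 := 56 | P0:M(56), P1:I | bus: BusRdX
[6] P1: load  L2 | P0:S(56), P1:S(56) | bus: BusRd,Flush
[7] P0: store L4 := 85 | P0:M(85), P1:I | bus: none
[8] P0: store L1 := 17 | P0:M(17), P1:I | bus: none
[9] P1: store L1 := 31 | P0:I, P1:M(31) | bus: BusRdX,Flush
[10] P0: store L3 := 55 | P0:M(55), P1:I | bus: none
[11] P0: load  L4 | P0:M(85), P1:I | bus: none
[12] P0: store L2 := 31 | P0:M(31), P1:I | bus: BusUpgr
[13] P0: store L0 := 80 | P0:M(80), P1:I | bus: BusRdX
[14] P0: load  L1 | P0:S(31), P1:S(31) | bus: BusRd,Flush
[15] P0: load  L3 | P0:M(55), P1:I | bus: none
[16] P1: load  L2 | P0:S(31), P1:S(31) | bus: BusRd,Flush
[17] P1: store L3 := 47 | P0:I, P1:M(47) | bus: BusRdX,Flush
[18] P1: store L6 := 2 | P0:I, P1:M(2) | bus: BusRdX
[19] P0: load  L3 | P0:S(47), P1:S(47) | bus: BusRd,Flush
[20] P1: load  L0 | P0:S(80), P1:S(80) | bus: BusRd,Flush
[21] P0: load  L0 | P0:S(80), P1:S(80) | bus: none
[22] P1: load  L4 | P0:S(85), P1:S(85) | bus: BusRd,Flush
[23] P0: store L4 := 87 | P0:M(87), P1:I | bus: BusUpgr
[24] P1: load  L5 | P0:S(30), P1:S(30) | bus: BusRd
[25] P0: load  L1 | P0:S(31), P1:S(31) | bus: none
[26] P0: load  L6 | P0:S(2), P1:S(2) | bus: BusRd,Flush
[27] P1: store L5 := 89 | P0:I, P1:M(89) | bus: BusUpgr
[28] P0: store L1 := 22 | P0:M(22), P1:I | bus: BusUpgr
[29] P0: load  L5 | P0:S(89), P1:S(89) | bus: BusRd,Flush
[30] P0: load  L3 | P0:S(47), P1:S(47) | bus: none

state = S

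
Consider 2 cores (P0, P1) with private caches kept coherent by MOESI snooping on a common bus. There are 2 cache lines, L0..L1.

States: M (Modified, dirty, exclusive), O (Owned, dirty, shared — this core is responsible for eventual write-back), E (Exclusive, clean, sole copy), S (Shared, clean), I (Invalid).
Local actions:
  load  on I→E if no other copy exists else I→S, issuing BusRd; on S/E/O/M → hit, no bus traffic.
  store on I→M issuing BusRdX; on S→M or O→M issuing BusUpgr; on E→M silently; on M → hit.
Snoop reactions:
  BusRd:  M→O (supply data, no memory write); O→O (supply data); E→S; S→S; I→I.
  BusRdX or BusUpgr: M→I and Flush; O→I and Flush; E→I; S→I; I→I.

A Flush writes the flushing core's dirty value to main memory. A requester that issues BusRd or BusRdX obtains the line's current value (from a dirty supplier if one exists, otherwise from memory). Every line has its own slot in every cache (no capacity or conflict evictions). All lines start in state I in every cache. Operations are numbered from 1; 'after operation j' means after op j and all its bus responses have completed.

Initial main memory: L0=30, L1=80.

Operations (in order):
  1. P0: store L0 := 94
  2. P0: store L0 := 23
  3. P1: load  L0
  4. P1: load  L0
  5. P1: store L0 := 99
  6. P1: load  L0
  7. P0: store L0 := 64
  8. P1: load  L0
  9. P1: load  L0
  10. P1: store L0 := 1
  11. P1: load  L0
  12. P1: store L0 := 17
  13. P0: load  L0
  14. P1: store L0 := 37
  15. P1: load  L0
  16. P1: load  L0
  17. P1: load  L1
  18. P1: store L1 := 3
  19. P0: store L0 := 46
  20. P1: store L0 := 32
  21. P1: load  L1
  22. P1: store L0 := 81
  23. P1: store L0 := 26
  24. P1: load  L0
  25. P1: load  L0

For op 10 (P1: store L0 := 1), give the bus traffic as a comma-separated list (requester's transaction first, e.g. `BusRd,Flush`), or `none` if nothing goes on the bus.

step 1: P0: store L0 := 94  ⟶  MI  (L0)  txn=BusRdX  M[L0]=30
step 2: P0: store L0 := 23  ⟶  MI  (L0)  txn=∅  M[L0]=30
step 3: P1: load  L0  ⟶  OS  (L0)  txn=BusRd  M[L0]=30
step 4: P1: load  L0  ⟶  OS  (L0)  txn=∅  M[L0]=30
step 5: P1: store L0 := 99  ⟶  IM  (L0)  txn=BusUpgr+Flush  M[L0]=23
step 6: P1: load  L0  ⟶  IM  (L0)  txn=∅  M[L0]=23
step 7: P0: store L0 := 64  ⟶  MI  (L0)  txn=BusRdX+Flush  M[L0]=99
step 8: P1: load  L0  ⟶  OS  (L0)  txn=BusRd  M[L0]=99
step 9: P1: load  L0  ⟶  OS  (L0)  txn=∅  M[L0]=99
step 10: P1: store L0 := 1  ⟶  IM  (L0)  txn=BusUpgr+Flush  M[L0]=64
step 11: P1: load  L0  ⟶  IM  (L0)  txn=∅  M[L0]=64
step 12: P1: store L0 := 17  ⟶  IM  (L0)  txn=∅  M[L0]=64
step 13: P0: load  L0  ⟶  SO  (L0)  txn=BusRd  M[L0]=64
step 14: P1: store L0 := 37  ⟶  IM  (L0)  txn=BusUpgr  M[L0]=64
step 15: P1: load  L0  ⟶  IM  (L0)  txn=∅  M[L0]=64
step 16: P1: load  L0  ⟶  IM  (L0)  txn=∅  M[L0]=64
step 17: P1: load  L1  ⟶  IE  (L1)  txn=BusRd  M[L1]=80
step 18: P1: store L1 := 3  ⟶  IM  (L1)  txn=∅  M[L1]=80
step 19: P0: store L0 := 46  ⟶  MI  (L0)  txn=BusRdX+Flush  M[L0]=37
step 20: P1: store L0 := 32  ⟶  IM  (L0)  txn=BusRdX+Flush  M[L0]=46
step 21: P1: load  L1  ⟶  IM  (L1)  txn=∅  M[L1]=80
step 22: P1: store L0 := 81  ⟶  IM  (L0)  txn=∅  M[L0]=46
step 23: P1: store L0 := 26  ⟶  IM  (L0)  txn=∅  M[L0]=46
step 24: P1: load  L0  ⟶  IM  (L0)  txn=∅  M[L0]=46
step 25: P1: load  L0  ⟶  IM  (L0)  txn=∅  M[L0]=46

bus = BusUpgr,Flush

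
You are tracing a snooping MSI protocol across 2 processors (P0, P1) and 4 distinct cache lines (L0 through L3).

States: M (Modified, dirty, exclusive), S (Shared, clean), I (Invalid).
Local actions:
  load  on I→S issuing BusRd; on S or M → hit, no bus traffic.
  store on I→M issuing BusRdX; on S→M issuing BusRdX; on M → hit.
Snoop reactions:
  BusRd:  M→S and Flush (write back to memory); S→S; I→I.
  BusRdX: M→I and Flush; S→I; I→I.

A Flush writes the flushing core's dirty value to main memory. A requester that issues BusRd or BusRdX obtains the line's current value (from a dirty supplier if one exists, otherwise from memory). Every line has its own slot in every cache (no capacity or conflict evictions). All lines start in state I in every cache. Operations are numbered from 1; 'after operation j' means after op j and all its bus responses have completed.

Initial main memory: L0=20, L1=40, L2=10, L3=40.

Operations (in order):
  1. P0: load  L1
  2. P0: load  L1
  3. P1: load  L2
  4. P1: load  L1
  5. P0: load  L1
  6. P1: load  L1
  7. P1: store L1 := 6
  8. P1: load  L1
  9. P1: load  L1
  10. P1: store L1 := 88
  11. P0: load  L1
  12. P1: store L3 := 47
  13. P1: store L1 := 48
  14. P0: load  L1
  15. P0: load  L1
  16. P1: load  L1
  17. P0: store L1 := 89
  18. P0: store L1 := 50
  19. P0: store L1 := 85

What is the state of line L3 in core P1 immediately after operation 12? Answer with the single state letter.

state = M

1. P0: load  L1  bus=[BusRd]  L1: P0=S P1=I  mem[L1]=40
2. P0: load  L1  bus=[-]  L1: P0=S P1=I  mem[L1]=40
3. P1: load  L2  bus=[BusRd]  L2: P0=I P1=S  mem[L2]=10
4. P1: load  L1  bus=[BusRd]  L1: P0=S P1=S  mem[L1]=40
5. P0: load  L1  bus=[-]  L1: P0=S P1=S  mem[L1]=40
6. P1: load  L1  bus=[-]  L1: P0=S P1=S  mem[L1]=40
7. P1: store L1 := 6  bus=[BusRdX]  L1: P0=I P1=M  mem[L1]=40
8. P1: load  L1  bus=[-]  L1: P0=I P1=M  mem[L1]=40
9. P1: load  L1  bus=[-]  L1: P0=I P1=M  mem[L1]=40
10. P1: store L1 := 88  bus=[-]  L1: P0=I P1=M  mem[L1]=40
11. P0: load  L1  bus=[BusRd,Flush]  L1: P0=S P1=S  mem[L1]=88
12. P1: store L3 := 47  bus=[BusRdX]  L3: P0=I P1=M  mem[L3]=40
13. P1: store L1 := 48  bus=[BusRdX]  L1: P0=I P1=M  mem[L1]=88
14. P0: load  L1  bus=[BusRd,Flush]  L1: P0=S P1=S  mem[L1]=48
15. P0: load  L1  bus=[-]  L1: P0=S P1=S  mem[L1]=48
16. P1: load  L1  bus=[-]  L1: P0=S P1=S  mem[L1]=48
17. P0: store L1 := 89  bus=[BusRdX]  L1: P0=M P1=I  mem[L1]=48
18. P0: store L1 := 50  bus=[-]  L1: P0=M P1=I  mem[L1]=48
19. P0: store L1 := 85  bus=[-]  L1: P0=M P1=I  mem[L1]=48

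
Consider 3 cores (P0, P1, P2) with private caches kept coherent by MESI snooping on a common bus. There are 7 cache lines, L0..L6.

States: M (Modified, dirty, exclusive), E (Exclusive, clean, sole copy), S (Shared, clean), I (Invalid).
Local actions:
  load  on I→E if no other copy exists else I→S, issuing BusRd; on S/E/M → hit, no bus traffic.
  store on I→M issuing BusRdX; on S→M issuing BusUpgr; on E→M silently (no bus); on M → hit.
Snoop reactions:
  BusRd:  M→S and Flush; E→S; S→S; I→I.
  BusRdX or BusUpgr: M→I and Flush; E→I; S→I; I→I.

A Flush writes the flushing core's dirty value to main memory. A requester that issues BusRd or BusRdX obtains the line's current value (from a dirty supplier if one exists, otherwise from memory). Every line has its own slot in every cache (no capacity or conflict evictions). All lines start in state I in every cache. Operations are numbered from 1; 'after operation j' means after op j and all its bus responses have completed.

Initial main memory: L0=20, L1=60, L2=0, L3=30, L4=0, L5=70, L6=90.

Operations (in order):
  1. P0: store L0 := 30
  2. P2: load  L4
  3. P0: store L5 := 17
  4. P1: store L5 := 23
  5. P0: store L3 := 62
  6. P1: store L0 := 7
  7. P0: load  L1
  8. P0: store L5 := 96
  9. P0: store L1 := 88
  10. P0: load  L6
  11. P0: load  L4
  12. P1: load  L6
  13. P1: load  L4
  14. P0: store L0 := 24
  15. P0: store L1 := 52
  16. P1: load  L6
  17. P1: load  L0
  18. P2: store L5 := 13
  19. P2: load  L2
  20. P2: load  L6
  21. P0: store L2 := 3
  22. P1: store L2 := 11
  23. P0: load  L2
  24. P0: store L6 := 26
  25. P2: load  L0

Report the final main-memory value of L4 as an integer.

memory[L4] = 0

step 1: P0: store L0 := 30  ⟶  MII  (L0)  txn=BusRdX  M[L0]=20
step 2: P2: load  L4  ⟶  IIE  (L4)  txn=BusRd  M[L4]=0
step 3: P0: store L5 := 17  ⟶  MII  (L5)  txn=BusRdX  M[L5]=70
step 4: P1: store L5 := 23  ⟶  IMI  (L5)  txn=BusRdX+Flush  M[L5]=17
step 5: P0: store L3 := 62  ⟶  MII  (L3)  txn=BusRdX  M[L3]=30
step 6: P1: store L0 := 7  ⟶  IMI  (L0)  txn=BusRdX+Flush  M[L0]=30
step 7: P0: load  L1  ⟶  EII  (L1)  txn=BusRd  M[L1]=60
step 8: P0: store L5 := 96  ⟶  MII  (L5)  txn=BusRdX+Flush  M[L5]=23
step 9: P0: store L1 := 88  ⟶  MII  (L1)  txn=∅  M[L1]=60
step 10: P0: load  L6  ⟶  EII  (L6)  txn=BusRd  M[L6]=90
step 11: P0: load  L4  ⟶  SIS  (L4)  txn=BusRd  M[L4]=0
step 12: P1: load  L6  ⟶  SSI  (L6)  txn=BusRd  M[L6]=90
step 13: P1: load  L4  ⟶  SSS  (L4)  txn=BusRd  M[L4]=0
step 14: P0: store L0 := 24  ⟶  MII  (L0)  txn=BusRdX+Flush  M[L0]=7
step 15: P0: store L1 := 52  ⟶  MII  (L1)  txn=∅  M[L1]=60
step 16: P1: load  L6  ⟶  SSI  (L6)  txn=∅  M[L6]=90
step 17: P1: load  L0  ⟶  SSI  (L0)  txn=BusRd+Flush  M[L0]=24
step 18: P2: store L5 := 13  ⟶  IIM  (L5)  txn=BusRdX+Flush  M[L5]=96
step 19: P2: load  L2  ⟶  IIE  (L2)  txn=BusRd  M[L2]=0
step 20: P2: load  L6  ⟶  SSS  (L6)  txn=BusRd  M[L6]=90
step 21: P0: store L2 := 3  ⟶  MII  (L2)  txn=BusRdX  M[L2]=0
step 22: P1: store L2 := 11  ⟶  IMI  (L2)  txn=BusRdX+Flush  M[L2]=3
step 23: P0: load  L2  ⟶  SSI  (L2)  txn=BusRd+Flush  M[L2]=11
step 24: P0: store L6 := 26  ⟶  MII  (L6)  txn=BusUpgr  M[L6]=90
step 25: P2: load  L0  ⟶  SSS  (L0)  txn=BusRd  M[L0]=24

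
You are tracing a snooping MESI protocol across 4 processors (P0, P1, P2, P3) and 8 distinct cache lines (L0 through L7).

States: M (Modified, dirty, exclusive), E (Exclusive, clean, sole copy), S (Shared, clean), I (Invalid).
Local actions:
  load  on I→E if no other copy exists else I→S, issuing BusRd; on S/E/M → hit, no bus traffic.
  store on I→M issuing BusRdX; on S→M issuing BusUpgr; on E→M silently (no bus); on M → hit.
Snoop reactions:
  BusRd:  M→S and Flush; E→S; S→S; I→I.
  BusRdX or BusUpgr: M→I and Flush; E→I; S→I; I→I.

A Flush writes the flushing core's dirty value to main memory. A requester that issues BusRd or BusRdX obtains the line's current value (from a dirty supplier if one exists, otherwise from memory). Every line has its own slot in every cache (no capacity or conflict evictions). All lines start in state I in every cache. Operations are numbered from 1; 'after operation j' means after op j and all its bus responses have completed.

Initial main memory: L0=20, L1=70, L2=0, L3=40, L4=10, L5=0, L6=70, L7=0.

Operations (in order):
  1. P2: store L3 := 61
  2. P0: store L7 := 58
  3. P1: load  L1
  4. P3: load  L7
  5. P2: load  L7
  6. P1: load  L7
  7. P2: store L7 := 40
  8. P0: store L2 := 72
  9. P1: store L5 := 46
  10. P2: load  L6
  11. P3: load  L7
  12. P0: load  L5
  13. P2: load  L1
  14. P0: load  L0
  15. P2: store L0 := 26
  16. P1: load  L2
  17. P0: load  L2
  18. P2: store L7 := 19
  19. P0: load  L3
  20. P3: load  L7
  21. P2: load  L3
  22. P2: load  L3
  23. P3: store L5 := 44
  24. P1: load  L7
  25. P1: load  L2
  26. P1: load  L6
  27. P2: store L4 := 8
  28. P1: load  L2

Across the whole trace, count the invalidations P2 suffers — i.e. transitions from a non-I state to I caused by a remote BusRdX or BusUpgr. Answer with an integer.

invalidations = 0

step 1: P2: store L3 := 61  ⟶  IIMI  (L3)  txn=BusRdX  M[L3]=40
step 2: P0: store L7 := 58  ⟶  MIII  (L7)  txn=BusRdX  M[L7]=0
step 3: P1: load  L1  ⟶  IEII  (L1)  txn=BusRd  M[L1]=70
step 4: P3: load  L7  ⟶  SIIS  (L7)  txn=BusRd+Flush  M[L7]=58
step 5: P2: load  L7  ⟶  SISS  (L7)  txn=BusRd  M[L7]=58
step 6: P1: load  L7  ⟶  SSSS  (L7)  txn=BusRd  M[L7]=58
step 7: P2: store L7 := 40  ⟶  IIMI  (L7)  txn=BusUpgr  M[L7]=58
step 8: P0: store L2 := 72  ⟶  MIII  (L2)  txn=BusRdX  M[L2]=0
step 9: P1: store L5 := 46  ⟶  IMII  (L5)  txn=BusRdX  M[L5]=0
step 10: P2: load  L6  ⟶  IIEI  (L6)  txn=BusRd  M[L6]=70
step 11: P3: load  L7  ⟶  IISS  (L7)  txn=BusRd+Flush  M[L7]=40
step 12: P0: load  L5  ⟶  SSII  (L5)  txn=BusRd+Flush  M[L5]=46
step 13: P2: load  L1  ⟶  ISSI  (L1)  txn=BusRd  M[L1]=70
step 14: P0: load  L0  ⟶  EIII  (L0)  txn=BusRd  M[L0]=20
step 15: P2: store L0 := 26  ⟶  IIMI  (L0)  txn=BusRdX  M[L0]=20
step 16: P1: load  L2  ⟶  SSII  (L2)  txn=BusRd+Flush  M[L2]=72
step 17: P0: load  L2  ⟶  SSII  (L2)  txn=∅  M[L2]=72
step 18: P2: store L7 := 19  ⟶  IIMI  (L7)  txn=BusUpgr  M[L7]=40
step 19: P0: load  L3  ⟶  SISI  (L3)  txn=BusRd+Flush  M[L3]=61
step 20: P3: load  L7  ⟶  IISS  (L7)  txn=BusRd+Flush  M[L7]=19
step 21: P2: load  L3  ⟶  SISI  (L3)  txn=∅  M[L3]=61
step 22: P2: load  L3  ⟶  SISI  (L3)  txn=∅  M[L3]=61
step 23: P3: store L5 := 44  ⟶  IIIM  (L5)  txn=BusRdX  M[L5]=46
step 24: P1: load  L7  ⟶  ISSS  (L7)  txn=BusRd  M[L7]=19
step 25: P1: load  L2  ⟶  SSII  (L2)  txn=∅  M[L2]=72
step 26: P1: load  L6  ⟶  ISSI  (L6)  txn=BusRd  M[L6]=70
step 27: P2: store L4 := 8  ⟶  IIMI  (L4)  txn=BusRdX  M[L4]=10
step 28: P1: load  L2  ⟶  SSII  (L2)  txn=∅  M[L2]=72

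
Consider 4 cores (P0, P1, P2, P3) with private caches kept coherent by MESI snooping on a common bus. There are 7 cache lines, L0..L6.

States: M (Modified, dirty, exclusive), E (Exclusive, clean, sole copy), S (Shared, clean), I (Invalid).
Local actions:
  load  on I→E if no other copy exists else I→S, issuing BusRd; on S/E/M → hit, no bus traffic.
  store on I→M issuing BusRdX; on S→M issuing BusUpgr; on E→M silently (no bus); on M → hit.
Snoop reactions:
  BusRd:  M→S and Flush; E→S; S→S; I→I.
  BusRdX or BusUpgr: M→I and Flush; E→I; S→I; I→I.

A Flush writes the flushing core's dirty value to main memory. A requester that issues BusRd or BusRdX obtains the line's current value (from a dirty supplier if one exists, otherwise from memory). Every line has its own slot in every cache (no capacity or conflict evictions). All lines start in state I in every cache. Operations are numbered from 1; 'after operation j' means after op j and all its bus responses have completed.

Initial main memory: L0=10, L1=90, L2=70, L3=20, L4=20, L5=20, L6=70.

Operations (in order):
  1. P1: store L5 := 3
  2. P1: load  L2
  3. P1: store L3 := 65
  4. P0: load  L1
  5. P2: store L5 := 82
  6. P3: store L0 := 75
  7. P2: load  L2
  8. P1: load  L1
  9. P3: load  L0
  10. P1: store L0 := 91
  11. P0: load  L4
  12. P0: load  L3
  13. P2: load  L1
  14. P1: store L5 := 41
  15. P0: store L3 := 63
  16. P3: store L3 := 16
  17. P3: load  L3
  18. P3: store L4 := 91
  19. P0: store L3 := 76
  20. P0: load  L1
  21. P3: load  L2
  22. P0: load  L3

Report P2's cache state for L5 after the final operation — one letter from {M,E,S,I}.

state = I

  op1 P1: store L5 := 3 → I/M/I/I on L5; bus BusRdX; mem=20
  op2 P1: load  L2 → I/E/I/I on L2; bus BusRd; mem=70
  op3 P1: store L3 := 65 → I/M/I/I on L3; bus BusRdX; mem=20
  op4 P0: load  L1 → E/I/I/I on L1; bus BusRd; mem=90
  op5 P2: store L5 := 82 → I/I/M/I on L5; bus BusRdX Flush; mem=3
  op6 P3: store L0 := 75 → I/I/I/M on L0; bus BusRdX; mem=10
  op7 P2: load  L2 → I/S/S/I on L2; bus BusRd; mem=70
  op8 P1: load  L1 → S/S/I/I on L1; bus BusRd; mem=90
  op9 P3: load  L0 → I/I/I/M on L0; bus (none); mem=10
  op10 P1: store L0 := 91 → I/M/I/I on L0; bus BusRdX Flush; mem=75
  op11 P0: load  L4 → E/I/I/I on L4; bus BusRd; mem=20
  op12 P0: load  L3 → S/S/I/I on L3; bus BusRd Flush; mem=65
  op13 P2: load  L1 → S/S/S/I on L1; bus BusRd; mem=90
  op14 P1: store L5 := 41 → I/M/I/I on L5; bus BusRdX Flush; mem=82
  op15 P0: store L3 := 63 → M/I/I/I on L3; bus BusUpgr; mem=65
  op16 P3: store L3 := 16 → I/I/I/M on L3; bus BusRdX Flush; mem=63
  op17 P3: load  L3 → I/I/I/M on L3; bus (none); mem=63
  op18 P3: store L4 := 91 → I/I/I/M on L4; bus BusRdX; mem=20
  op19 P0: store L3 := 76 → M/I/I/I on L3; bus BusRdX Flush; mem=16
  op20 P0: load  L1 → S/S/S/I on L1; bus (none); mem=90
  op21 P3: load  L2 → I/S/S/S on L2; bus BusRd; mem=70
  op22 P0: load  L3 → M/I/I/I on L3; bus (none); mem=16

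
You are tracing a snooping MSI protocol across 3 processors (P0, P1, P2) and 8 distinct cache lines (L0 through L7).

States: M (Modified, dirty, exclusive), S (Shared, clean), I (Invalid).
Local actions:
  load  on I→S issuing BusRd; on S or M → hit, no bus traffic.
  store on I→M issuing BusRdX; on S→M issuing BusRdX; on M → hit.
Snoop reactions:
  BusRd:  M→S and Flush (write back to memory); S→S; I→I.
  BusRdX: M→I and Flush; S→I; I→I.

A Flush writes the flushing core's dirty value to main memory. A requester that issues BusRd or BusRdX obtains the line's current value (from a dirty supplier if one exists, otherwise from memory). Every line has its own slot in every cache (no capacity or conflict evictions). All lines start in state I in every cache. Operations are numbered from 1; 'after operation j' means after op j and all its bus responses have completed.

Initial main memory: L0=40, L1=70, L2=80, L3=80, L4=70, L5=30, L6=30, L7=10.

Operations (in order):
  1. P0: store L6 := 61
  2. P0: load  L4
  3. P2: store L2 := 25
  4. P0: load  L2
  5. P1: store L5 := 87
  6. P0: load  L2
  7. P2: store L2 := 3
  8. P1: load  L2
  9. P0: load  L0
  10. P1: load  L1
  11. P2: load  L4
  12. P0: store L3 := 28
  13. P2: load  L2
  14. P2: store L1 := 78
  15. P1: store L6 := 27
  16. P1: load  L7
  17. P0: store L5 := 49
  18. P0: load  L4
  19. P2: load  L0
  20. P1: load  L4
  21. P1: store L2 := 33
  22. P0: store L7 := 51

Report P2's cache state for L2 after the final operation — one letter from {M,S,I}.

state = I

[1] P0: store L6 := 61 | P0:M(61), P1:I, P2:I | bus: BusRdX
[2] P0: load  L4 | P0:S(70), P1:I, P2:I | bus: BusRd
[3] P2: store L2 := 25 | P0:I, P1:I, P2:M(25) | bus: BusRdX
[4] P0: load  L2 | P0:S(25), P1:I, P2:S(25) | bus: BusRd,Flush
[5] P1: store L5 := 87 | P0:I, P1:M(87), P2:I | bus: BusRdX
[6] P0: load  L2 | P0:S(25), P1:I, P2:S(25) | bus: none
[7] P2: store L2 := 3 | P0:I, P1:I, P2:M(3) | bus: BusRdX
[8] P1: load  L2 | P0:I, P1:S(3), P2:S(3) | bus: BusRd,Flush
[9] P0: load  L0 | P0:S(40), P1:I, P2:I | bus: BusRd
[10] P1: load  L1 | P0:I, P1:S(70), P2:I | bus: BusRd
[11] P2: load  L4 | P0:S(70), P1:I, P2:S(70) | bus: BusRd
[12] P0: store L3 := 28 | P0:M(28), P1:I, P2:I | bus: BusRdX
[13] P2: load  L2 | P0:I, P1:S(3), P2:S(3) | bus: none
[14] P2: store L1 := 78 | P0:I, P1:I, P2:M(78) | bus: BusRdX
[15] P1: store L6 := 27 | P0:I, P1:M(27), P2:I | bus: BusRdX,Flush
[16] P1: load  L7 | P0:I, P1:S(10), P2:I | bus: BusRd
[17] P0: store L5 := 49 | P0:M(49), P1:I, P2:I | bus: BusRdX,Flush
[18] P0: load  L4 | P0:S(70), P1:I, P2:S(70) | bus: none
[19] P2: load  L0 | P0:S(40), P1:I, P2:S(40) | bus: BusRd
[20] P1: load  L4 | P0:S(70), P1:S(70), P2:S(70) | bus: BusRd
[21] P1: store L2 := 33 | P0:I, P1:M(33), P2:I | bus: BusRdX
[22] P0: store L7 := 51 | P0:M(51), P1:I, P2:I | bus: BusRdX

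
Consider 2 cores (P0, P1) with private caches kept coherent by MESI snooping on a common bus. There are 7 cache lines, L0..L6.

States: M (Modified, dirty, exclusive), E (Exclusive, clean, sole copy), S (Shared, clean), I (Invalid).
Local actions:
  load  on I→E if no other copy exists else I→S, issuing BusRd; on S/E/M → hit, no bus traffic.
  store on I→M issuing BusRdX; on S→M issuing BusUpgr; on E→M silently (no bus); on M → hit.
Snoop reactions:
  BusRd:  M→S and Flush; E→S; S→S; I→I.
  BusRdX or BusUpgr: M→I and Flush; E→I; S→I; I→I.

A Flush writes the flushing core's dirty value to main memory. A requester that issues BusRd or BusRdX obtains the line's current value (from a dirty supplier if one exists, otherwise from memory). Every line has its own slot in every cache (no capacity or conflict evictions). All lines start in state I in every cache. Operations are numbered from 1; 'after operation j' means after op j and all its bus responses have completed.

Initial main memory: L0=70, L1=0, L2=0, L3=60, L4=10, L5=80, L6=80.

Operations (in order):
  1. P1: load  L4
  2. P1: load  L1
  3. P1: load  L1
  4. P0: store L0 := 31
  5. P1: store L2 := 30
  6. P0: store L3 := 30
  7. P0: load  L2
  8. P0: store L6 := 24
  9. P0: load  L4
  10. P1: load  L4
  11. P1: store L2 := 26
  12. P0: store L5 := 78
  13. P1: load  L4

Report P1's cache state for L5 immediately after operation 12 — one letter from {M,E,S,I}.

step 1: P1: load  L4  ⟶  IE  (L4)  txn=BusRd  M[L4]=10
step 2: P1: load  L1  ⟶  IE  (L1)  txn=BusRd  M[L1]=0
step 3: P1: load  L1  ⟶  IE  (L1)  txn=∅  M[L1]=0
step 4: P0: store L0 := 31  ⟶  MI  (L0)  txn=BusRdX  M[L0]=70
step 5: P1: store L2 := 30  ⟶  IM  (L2)  txn=BusRdX  M[L2]=0
step 6: P0: store L3 := 30  ⟶  MI  (L3)  txn=BusRdX  M[L3]=60
step 7: P0: load  L2  ⟶  SS  (L2)  txn=BusRd+Flush  M[L2]=30
step 8: P0: store L6 := 24  ⟶  MI  (L6)  txn=BusRdX  M[L6]=80
step 9: P0: load  L4  ⟶  SS  (L4)  txn=BusRd  M[L4]=10
step 10: P1: load  L4  ⟶  SS  (L4)  txn=∅  M[L4]=10
step 11: P1: store L2 := 26  ⟶  IM  (L2)  txn=BusUpgr  M[L2]=30
step 12: P0: store L5 := 78  ⟶  MI  (L5)  txn=BusRdX  M[L5]=80
step 13: P1: load  L4  ⟶  SS  (L4)  txn=∅  M[L4]=10

state = I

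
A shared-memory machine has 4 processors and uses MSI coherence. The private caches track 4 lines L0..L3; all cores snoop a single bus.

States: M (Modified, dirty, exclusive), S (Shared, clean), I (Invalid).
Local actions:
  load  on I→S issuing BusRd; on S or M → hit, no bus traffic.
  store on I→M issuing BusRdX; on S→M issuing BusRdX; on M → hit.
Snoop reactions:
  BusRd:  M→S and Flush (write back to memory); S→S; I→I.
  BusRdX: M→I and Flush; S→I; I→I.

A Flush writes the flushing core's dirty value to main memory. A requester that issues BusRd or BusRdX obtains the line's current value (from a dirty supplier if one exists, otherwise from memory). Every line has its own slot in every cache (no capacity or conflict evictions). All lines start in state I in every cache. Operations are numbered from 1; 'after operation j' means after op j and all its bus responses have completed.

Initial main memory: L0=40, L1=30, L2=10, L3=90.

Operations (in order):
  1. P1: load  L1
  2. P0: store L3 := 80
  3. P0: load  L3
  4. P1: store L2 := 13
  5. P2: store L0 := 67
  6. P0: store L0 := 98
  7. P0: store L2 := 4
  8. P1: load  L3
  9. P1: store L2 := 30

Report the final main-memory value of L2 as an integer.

[1] P1: load  L1 | P0:I, P1:S(30), P2:I, P3:I | bus: BusRd
[2] P0: store L3 := 80 | P0:M(80), P1:I, P2:I, P3:I | bus: BusRdX
[3] P0: load  L3 | P0:M(80), P1:I, P2:I, P3:I | bus: none
[4] P1: store L2 := 13 | P0:I, P1:M(13), P2:I, P3:I | bus: BusRdX
[5] P2: store L0 := 67 | P0:I, P1:I, P2:M(67), P3:I | bus: BusRdX
[6] P0: store L0 := 98 | P0:M(98), P1:I, P2:I, P3:I | bus: BusRdX,Flush
[7] P0: store L2 := 4 | P0:M(4), P1:I, P2:I, P3:I | bus: BusRdX,Flush
[8] P1: load  L3 | P0:S(80), P1:S(80), P2:I, P3:I | bus: BusRd,Flush
[9] P1: store L2 := 30 | P0:I, P1:M(30), P2:I, P3:I | bus: BusRdX,Flush

memory[L2] = 4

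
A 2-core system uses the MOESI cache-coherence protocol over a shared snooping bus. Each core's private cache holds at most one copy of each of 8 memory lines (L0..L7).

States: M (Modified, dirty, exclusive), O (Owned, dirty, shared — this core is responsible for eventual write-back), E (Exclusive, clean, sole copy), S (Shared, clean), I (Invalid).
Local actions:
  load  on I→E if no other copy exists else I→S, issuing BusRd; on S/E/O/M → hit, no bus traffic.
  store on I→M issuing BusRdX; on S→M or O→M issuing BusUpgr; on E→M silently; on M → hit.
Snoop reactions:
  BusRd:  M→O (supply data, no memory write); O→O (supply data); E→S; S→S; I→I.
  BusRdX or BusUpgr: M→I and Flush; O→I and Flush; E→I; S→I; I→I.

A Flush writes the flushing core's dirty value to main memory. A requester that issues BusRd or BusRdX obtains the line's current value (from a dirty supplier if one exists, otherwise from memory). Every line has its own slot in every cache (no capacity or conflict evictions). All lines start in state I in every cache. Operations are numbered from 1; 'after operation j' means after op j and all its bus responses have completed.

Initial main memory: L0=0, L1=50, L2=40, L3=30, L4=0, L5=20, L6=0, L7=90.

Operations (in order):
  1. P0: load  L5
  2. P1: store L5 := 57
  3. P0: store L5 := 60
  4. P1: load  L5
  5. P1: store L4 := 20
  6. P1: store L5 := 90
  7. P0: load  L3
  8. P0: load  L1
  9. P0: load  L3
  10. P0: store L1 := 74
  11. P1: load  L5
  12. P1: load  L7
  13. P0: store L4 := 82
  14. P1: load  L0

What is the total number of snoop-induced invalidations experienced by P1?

1. P0: load  L5  bus=[BusRd]  L5: P0=E P1=I  mem[L5]=20
2. P1: store L5 := 57  bus=[BusRdX]  L5: P0=I P1=M  mem[L5]=20
3. P0: store L5 := 60  bus=[BusRdX,Flush]  L5: P0=M P1=I  mem[L5]=57
4. P1: load  L5  bus=[BusRd]  L5: P0=O P1=S  mem[L5]=57
5. P1: store L4 := 20  bus=[BusRdX]  L4: P0=I P1=M  mem[L4]=0
6. P1: store L5 := 90  bus=[BusUpgr,Flush]  L5: P0=I P1=M  mem[L5]=60
7. P0: load  L3  bus=[BusRd]  L3: P0=E P1=I  mem[L3]=30
8. P0: load  L1  bus=[BusRd]  L1: P0=E P1=I  mem[L1]=50
9. P0: load  L3  bus=[-]  L3: P0=E P1=I  mem[L3]=30
10. P0: store L1 := 74  bus=[-]  L1: P0=M P1=I  mem[L1]=50
11. P1: load  L5  bus=[-]  L5: P0=I P1=M  mem[L5]=60
12. P1: load  L7  bus=[BusRd]  L7: P0=I P1=E  mem[L7]=90
13. P0: store L4 := 82  bus=[BusRdX,Flush]  L4: P0=M P1=I  mem[L4]=20
14. P1: load  L0  bus=[BusRd]  L0: P0=I P1=E  mem[L0]=0

invalidations = 2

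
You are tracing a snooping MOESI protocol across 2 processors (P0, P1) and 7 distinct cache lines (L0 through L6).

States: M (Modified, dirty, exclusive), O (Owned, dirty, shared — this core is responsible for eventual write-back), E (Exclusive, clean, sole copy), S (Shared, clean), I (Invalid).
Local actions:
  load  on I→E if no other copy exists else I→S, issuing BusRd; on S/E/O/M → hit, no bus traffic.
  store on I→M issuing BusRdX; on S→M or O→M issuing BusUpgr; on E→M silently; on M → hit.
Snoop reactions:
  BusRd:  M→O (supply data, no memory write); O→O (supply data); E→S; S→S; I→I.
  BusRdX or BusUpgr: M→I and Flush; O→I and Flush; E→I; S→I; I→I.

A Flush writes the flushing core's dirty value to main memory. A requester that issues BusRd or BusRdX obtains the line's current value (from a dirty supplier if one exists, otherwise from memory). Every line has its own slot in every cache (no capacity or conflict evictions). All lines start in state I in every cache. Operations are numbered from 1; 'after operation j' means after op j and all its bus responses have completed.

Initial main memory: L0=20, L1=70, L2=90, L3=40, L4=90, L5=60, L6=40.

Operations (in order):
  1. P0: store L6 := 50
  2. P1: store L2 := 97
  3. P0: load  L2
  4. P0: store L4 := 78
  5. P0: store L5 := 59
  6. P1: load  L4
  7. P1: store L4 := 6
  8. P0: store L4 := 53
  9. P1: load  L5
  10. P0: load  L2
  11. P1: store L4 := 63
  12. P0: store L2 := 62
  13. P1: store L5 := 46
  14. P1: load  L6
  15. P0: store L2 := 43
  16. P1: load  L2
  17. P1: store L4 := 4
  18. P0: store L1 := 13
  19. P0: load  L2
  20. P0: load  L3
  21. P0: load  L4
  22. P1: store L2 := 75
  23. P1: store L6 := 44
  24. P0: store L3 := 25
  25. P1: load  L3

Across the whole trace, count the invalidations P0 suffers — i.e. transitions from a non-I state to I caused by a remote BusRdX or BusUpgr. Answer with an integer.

invalidations = 5

step 1: P0: store L6 := 50  ⟶  MI  (L6)  txn=BusRdX  M[L6]=40
step 2: P1: store L2 := 97  ⟶  IM  (L2)  txn=BusRdX  M[L2]=90
step 3: P0: load  L2  ⟶  SO  (L2)  txn=BusRd  M[L2]=90
step 4: P0: store L4 := 78  ⟶  MI  (L4)  txn=BusRdX  M[L4]=90
step 5: P0: store L5 := 59  ⟶  MI  (L5)  txn=BusRdX  M[L5]=60
step 6: P1: load  L4  ⟶  OS  (L4)  txn=BusRd  M[L4]=90
step 7: P1: store L4 := 6  ⟶  IM  (L4)  txn=BusUpgr+Flush  M[L4]=78
step 8: P0: store L4 := 53  ⟶  MI  (L4)  txn=BusRdX+Flush  M[L4]=6
step 9: P1: load  L5  ⟶  OS  (L5)  txn=BusRd  M[L5]=60
step 10: P0: load  L2  ⟶  SO  (L2)  txn=∅  M[L2]=90
step 11: P1: store L4 := 63  ⟶  IM  (L4)  txn=BusRdX+Flush  M[L4]=53
step 12: P0: store L2 := 62  ⟶  MI  (L2)  txn=BusUpgr+Flush  M[L2]=97
step 13: P1: store L5 := 46  ⟶  IM  (L5)  txn=BusUpgr+Flush  M[L5]=59
step 14: P1: load  L6  ⟶  OS  (L6)  txn=BusRd  M[L6]=40
step 15: P0: store L2 := 43  ⟶  MI  (L2)  txn=∅  M[L2]=97
step 16: P1: load  L2  ⟶  OS  (L2)  txn=BusRd  M[L2]=97
step 17: P1: store L4 := 4  ⟶  IM  (L4)  txn=∅  M[L4]=53
step 18: P0: store L1 := 13  ⟶  MI  (L1)  txn=BusRdX  M[L1]=70
step 19: P0: load  L2  ⟶  OS  (L2)  txn=∅  M[L2]=97
step 20: P0: load  L3  ⟶  EI  (L3)  txn=BusRd  M[L3]=40
step 21: P0: load  L4  ⟶  SO  (L4)  txn=BusRd  M[L4]=53
step 22: P1: store L2 := 75  ⟶  IM  (L2)  txn=BusUpgr+Flush  M[L2]=43
step 23: P1: store L6 := 44  ⟶  IM  (L6)  txn=BusUpgr+Flush  M[L6]=50
step 24: P0: store L3 := 25  ⟶  MI  (L3)  txn=∅  M[L3]=40
step 25: P1: load  L3  ⟶  OS  (L3)  txn=BusRd  M[L3]=40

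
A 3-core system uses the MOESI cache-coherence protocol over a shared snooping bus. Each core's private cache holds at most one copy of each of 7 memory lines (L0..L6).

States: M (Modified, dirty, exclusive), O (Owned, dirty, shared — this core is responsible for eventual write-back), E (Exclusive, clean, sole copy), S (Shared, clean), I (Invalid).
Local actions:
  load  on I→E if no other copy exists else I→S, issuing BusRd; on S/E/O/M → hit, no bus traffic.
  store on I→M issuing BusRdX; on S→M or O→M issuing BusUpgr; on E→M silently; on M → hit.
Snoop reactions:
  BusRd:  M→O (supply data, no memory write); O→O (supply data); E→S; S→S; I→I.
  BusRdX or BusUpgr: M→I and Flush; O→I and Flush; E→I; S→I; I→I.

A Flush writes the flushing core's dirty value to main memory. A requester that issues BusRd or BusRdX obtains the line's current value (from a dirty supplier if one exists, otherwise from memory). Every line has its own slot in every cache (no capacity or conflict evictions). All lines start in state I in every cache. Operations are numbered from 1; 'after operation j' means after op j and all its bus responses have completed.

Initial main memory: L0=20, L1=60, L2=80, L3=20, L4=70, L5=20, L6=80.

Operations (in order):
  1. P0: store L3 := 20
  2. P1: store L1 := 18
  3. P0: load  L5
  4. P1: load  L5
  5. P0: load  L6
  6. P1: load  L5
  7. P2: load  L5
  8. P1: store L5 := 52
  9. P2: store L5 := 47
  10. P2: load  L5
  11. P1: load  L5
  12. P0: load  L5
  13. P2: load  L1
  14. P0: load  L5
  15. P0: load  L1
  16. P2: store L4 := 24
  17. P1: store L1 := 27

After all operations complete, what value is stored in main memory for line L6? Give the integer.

[1] P0: store L3 := 20 | P0:M(20), P1:I, P2:I | bus: BusRdX
[2] P1: store L1 := 18 | P0:I, P1:M(18), P2:I | bus: BusRdX
[3] P0: load  L5 | P0:E(20), P1:I, P2:I | bus: BusRd
[4] P1: load  L5 | P0:S(20), P1:S(20), P2:I | bus: BusRd
[5] P0: load  L6 | P0:E(80), P1:I, P2:I | bus: BusRd
[6] P1: load  L5 | P0:S(20), P1:S(20), P2:I | bus: none
[7] P2: load  L5 | P0:S(20), P1:S(20), P2:S(20) | bus: BusRd
[8] P1: store L5 := 52 | P0:I, P1:M(52), P2:I | bus: BusUpgr
[9] P2: store L5 := 47 | P0:I, P1:I, P2:M(47) | bus: BusRdX,Flush
[10] P2: load  L5 | P0:I, P1:I, P2:M(47) | bus: none
[11] P1: load  L5 | P0:I, P1:S(47), P2:O(47) | bus: BusRd
[12] P0: load  L5 | P0:S(47), P1:S(47), P2:O(47) | bus: BusRd
[13] P2: load  L1 | P0:I, P1:O(18), P2:S(18) | bus: BusRd
[14] P0: load  L5 | P0:S(47), P1:S(47), P2:O(47) | bus: none
[15] P0: load  L1 | P0:S(18), P1:O(18), P2:S(18) | bus: BusRd
[16] P2: store L4 := 24 | P0:I, P1:I, P2:M(24) | bus: BusRdX
[17] P1: store L1 := 27 | P0:I, P1:M(27), P2:I | bus: BusUpgr

memory[L6] = 80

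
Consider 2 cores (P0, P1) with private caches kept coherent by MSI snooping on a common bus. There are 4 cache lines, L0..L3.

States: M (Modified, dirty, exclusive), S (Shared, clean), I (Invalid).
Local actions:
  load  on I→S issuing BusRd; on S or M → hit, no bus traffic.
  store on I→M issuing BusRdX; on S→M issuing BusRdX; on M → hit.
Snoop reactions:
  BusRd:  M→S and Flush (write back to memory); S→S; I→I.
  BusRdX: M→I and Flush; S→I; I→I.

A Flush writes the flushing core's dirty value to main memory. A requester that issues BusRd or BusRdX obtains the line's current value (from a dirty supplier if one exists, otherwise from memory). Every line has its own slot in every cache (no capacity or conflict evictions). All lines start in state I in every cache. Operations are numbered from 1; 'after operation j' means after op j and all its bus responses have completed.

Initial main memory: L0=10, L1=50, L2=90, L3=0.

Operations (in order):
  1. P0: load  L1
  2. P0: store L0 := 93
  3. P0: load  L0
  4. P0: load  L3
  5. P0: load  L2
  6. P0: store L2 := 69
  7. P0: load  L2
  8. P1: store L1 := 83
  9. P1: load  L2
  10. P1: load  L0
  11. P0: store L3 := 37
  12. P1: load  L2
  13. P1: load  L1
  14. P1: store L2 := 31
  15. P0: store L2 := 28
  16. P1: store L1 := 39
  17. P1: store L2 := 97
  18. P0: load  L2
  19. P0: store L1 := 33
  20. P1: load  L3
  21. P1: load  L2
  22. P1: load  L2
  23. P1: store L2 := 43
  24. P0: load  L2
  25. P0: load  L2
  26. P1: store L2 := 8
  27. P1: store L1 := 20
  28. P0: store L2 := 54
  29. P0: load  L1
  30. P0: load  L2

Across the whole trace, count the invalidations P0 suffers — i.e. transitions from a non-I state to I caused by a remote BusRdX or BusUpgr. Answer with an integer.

1. P0: load  L1  bus=[BusRd]  L1: P0=S P1=I  mem[L1]=50
2. P0: store L0 := 93  bus=[BusRdX]  L0: P0=M P1=I  mem[L0]=10
3. P0: load  L0  bus=[-]  L0: P0=M P1=I  mem[L0]=10
4. P0: load  L3  bus=[BusRd]  L3: P0=S P1=I  mem[L3]=0
5. P0: load  L2  bus=[BusRd]  L2: P0=S P1=I  mem[L2]=90
6. P0: store L2 := 69  bus=[BusRdX]  L2: P0=M P1=I  mem[L2]=90
7. P0: load  L2  bus=[-]  L2: P0=M P1=I  mem[L2]=90
8. P1: store L1 := 83  bus=[BusRdX]  L1: P0=I P1=M  mem[L1]=50
9. P1: load  L2  bus=[BusRd,Flush]  L2: P0=S P1=S  mem[L2]=69
10. P1: load  L0  bus=[BusRd,Flush]  L0: P0=S P1=S  mem[L0]=93
11. P0: store L3 := 37  bus=[BusRdX]  L3: P0=M P1=I  mem[L3]=0
12. P1: load  L2  bus=[-]  L2: P0=S P1=S  mem[L2]=69
13. P1: load  L1  bus=[-]  L1: P0=I P1=M  mem[L1]=50
14. P1: store L2 := 31  bus=[BusRdX]  L2: P0=I P1=M  mem[L2]=69
15. P0: store L2 := 28  bus=[BusRdX,Flush]  L2: P0=M P1=I  mem[L2]=31
16. P1: store L1 := 39  bus=[-]  L1: P0=I P1=M  mem[L1]=50
17. P1: store L2 := 97  bus=[BusRdX,Flush]  L2: P0=I P1=M  mem[L2]=28
18. P0: load  L2  bus=[BusRd,Flush]  L2: P0=S P1=S  mem[L2]=97
19. P0: store L1 := 33  bus=[BusRdX,Flush]  L1: P0=M P1=I  mem[L1]=39
20. P1: load  L3  bus=[BusRd,Flush]  L3: P0=S P1=S  mem[L3]=37
21. P1: load  L2  bus=[-]  L2: P0=S P1=S  mem[L2]=97
22. P1: load  L2  bus=[-]  L2: P0=S P1=S  mem[L2]=97
23. P1: store L2 := 43  bus=[BusRdX]  L2: P0=I P1=M  mem[L2]=97
24. P0: load  L2  bus=[BusRd,Flush]  L2: P0=S P1=S  mem[L2]=43
25. P0: load  L2  bus=[-]  L2: P0=S P1=S  mem[L2]=43
26. P1: store L2 := 8  bus=[BusRdX]  L2: P0=I P1=M  mem[L2]=43
27. P1: store L1 := 20  bus=[BusRdX,Flush]  L1: P0=I P1=M  mem[L1]=33
28. P0: store L2 := 54  bus=[BusRdX,Flush]  L2: P0=M P1=I  mem[L2]=8
29. P0: load  L1  bus=[BusRd,Flush]  L1: P0=S P1=S  mem[L1]=20
30. P0: load  L2  bus=[-]  L2: P0=M P1=I  mem[L2]=8

invalidations = 6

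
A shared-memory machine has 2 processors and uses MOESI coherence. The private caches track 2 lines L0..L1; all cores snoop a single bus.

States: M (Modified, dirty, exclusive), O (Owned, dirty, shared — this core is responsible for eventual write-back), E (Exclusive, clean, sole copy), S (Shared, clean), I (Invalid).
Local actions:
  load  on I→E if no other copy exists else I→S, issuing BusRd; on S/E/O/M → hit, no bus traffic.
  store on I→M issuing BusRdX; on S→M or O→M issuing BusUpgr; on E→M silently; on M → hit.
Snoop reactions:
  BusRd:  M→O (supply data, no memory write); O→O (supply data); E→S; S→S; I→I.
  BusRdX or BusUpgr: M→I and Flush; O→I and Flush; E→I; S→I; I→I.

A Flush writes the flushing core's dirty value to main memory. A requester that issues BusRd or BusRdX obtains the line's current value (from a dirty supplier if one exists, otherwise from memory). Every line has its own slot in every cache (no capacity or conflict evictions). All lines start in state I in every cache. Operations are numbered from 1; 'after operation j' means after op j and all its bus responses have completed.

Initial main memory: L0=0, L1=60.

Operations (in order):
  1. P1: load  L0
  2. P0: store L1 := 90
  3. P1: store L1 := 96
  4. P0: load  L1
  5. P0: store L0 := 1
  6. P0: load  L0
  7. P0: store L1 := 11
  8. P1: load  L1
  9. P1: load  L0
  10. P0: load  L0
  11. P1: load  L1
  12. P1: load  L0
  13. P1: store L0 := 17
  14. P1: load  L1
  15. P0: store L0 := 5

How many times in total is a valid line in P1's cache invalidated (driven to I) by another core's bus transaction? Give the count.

  op1 P1: load  L0 → I/E on L0; bus BusRd; mem=0
  op2 P0: store L1 := 90 → M/I on L1; bus BusRdX; mem=60
  op3 P1: store L1 := 96 → I/M on L1; bus BusRdX Flush; mem=90
  op4 P0: load  L1 → S/O on L1; bus BusRd; mem=90
  op5 P0: store L0 := 1 → M/I on L0; bus BusRdX; mem=0
  op6 P0: load  L0 → M/I on L0; bus (none); mem=0
  op7 P0: store L1 := 11 → M/I on L1; bus BusUpgr Flush; mem=96
  op8 P1: load  L1 → O/S on L1; bus BusRd; mem=96
  op9 P1: load  L0 → O/S on L0; bus BusRd; mem=0
  op10 P0: load  L0 → O/S on L0; bus (none); mem=0
  op11 P1: load  L1 → O/S on L1; bus (none); mem=96
  op12 P1: load  L0 → O/S on L0; bus (none); mem=0
  op13 P1: store L0 := 17 → I/M on L0; bus BusUpgr Flush; mem=1
  op14 P1: load  L1 → O/S on L1; bus (none); mem=96
  op15 P0: store L0 := 5 → M/I on L0; bus BusRdX Flush; mem=17

invalidations = 3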